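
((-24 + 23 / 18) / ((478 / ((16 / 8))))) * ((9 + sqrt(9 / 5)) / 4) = -409 / 1912 - 409 * sqrt(5) / 28680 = -0.25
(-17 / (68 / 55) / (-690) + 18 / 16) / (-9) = -0.13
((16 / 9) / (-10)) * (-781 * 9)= 6248 / 5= 1249.60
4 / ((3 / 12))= 16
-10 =-10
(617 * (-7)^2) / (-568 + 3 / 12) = -120932 / 2271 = -53.25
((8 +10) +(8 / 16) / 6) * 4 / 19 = 217 / 57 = 3.81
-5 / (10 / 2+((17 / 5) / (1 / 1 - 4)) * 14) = 75 / 163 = 0.46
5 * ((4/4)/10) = 1/2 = 0.50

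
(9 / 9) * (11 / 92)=11 / 92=0.12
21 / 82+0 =21 / 82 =0.26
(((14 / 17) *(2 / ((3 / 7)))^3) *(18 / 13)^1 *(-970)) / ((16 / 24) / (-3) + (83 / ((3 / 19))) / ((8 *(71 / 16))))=-396856488 / 51493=-7707.00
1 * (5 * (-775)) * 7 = -27125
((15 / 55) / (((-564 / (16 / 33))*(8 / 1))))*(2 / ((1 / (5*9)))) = -15 / 5687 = -0.00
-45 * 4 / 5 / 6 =-6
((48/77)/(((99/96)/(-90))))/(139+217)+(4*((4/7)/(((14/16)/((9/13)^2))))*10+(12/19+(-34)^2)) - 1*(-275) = 2446688332329/1694383691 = 1444.00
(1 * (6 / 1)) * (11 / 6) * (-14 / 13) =-154 / 13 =-11.85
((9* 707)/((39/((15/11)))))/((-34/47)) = -1495305/4862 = -307.55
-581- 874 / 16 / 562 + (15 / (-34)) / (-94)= -2087460927 / 3592304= -581.09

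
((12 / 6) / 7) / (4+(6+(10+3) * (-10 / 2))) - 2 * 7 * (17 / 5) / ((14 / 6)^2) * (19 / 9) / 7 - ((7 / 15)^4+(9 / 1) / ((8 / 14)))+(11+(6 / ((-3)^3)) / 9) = -271560727 / 36382500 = -7.46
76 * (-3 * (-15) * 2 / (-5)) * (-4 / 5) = 5472 / 5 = 1094.40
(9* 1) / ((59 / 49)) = 441 / 59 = 7.47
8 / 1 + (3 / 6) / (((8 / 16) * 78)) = 625 / 78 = 8.01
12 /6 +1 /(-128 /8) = 31 /16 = 1.94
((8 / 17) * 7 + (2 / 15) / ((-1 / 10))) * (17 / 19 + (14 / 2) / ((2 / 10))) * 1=68200 / 969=70.38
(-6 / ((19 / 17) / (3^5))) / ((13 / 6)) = -148716 / 247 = -602.09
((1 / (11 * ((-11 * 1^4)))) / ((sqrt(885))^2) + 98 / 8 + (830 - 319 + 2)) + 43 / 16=904546979 / 1713360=527.94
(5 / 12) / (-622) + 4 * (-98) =-2925893 / 7464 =-392.00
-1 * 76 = -76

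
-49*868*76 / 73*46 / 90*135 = -223037808 / 73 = -3055312.44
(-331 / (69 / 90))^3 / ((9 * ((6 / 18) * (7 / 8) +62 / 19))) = -49610097288000 / 19722707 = -2515379.72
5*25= 125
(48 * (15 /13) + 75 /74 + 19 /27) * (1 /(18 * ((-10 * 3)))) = -1483163 /14025960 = -0.11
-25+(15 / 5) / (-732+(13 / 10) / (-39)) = -549115 / 21961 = -25.00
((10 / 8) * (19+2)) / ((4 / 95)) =9975 / 16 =623.44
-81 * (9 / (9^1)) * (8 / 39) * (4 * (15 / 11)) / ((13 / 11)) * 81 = -1049760 / 169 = -6211.60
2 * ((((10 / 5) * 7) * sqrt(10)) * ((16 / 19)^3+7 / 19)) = 185444 * sqrt(10) / 6859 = 85.50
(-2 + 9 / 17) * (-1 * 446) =11150 / 17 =655.88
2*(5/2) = 5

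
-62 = -62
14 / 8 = 7 / 4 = 1.75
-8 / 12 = -2 / 3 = -0.67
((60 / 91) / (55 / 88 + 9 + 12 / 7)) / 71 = 96 / 117221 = 0.00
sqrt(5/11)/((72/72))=sqrt(55)/11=0.67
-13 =-13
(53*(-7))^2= 137641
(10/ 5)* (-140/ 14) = -20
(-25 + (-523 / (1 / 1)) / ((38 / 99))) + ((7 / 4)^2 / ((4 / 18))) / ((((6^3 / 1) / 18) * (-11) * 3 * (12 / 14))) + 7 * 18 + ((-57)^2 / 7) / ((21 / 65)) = 1376700443 / 7865088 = 175.04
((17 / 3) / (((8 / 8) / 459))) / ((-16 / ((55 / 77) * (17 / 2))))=-221085 / 224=-986.99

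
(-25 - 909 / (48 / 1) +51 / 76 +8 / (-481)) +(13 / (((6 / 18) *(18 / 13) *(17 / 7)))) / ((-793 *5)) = -98454637067 / 2274514320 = -43.29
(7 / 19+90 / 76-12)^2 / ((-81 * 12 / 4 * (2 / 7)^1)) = -1103263 / 701784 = -1.57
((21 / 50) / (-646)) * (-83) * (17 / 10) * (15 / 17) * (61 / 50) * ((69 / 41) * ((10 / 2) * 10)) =22008861 / 2648600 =8.31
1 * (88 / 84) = 1.05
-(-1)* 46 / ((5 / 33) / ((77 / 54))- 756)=-19481 / 320121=-0.06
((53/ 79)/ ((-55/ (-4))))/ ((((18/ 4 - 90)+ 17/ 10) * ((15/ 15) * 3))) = -212/ 1092333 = -0.00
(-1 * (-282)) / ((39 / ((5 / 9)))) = 470 / 117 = 4.02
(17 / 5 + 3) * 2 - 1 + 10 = 109 / 5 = 21.80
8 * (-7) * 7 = -392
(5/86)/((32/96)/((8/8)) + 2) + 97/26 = 14696/3913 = 3.76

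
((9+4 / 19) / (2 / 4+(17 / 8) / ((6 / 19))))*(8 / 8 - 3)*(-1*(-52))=-873600 / 6593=-132.50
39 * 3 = 117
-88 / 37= -2.38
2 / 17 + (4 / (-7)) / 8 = 11 / 238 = 0.05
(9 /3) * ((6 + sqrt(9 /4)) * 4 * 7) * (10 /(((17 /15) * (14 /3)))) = 20250 /17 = 1191.18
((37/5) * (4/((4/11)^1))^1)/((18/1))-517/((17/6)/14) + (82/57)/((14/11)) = -518682923/203490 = -2548.94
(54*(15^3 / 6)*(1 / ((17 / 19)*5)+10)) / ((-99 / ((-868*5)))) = 231430500 / 17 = 13613558.82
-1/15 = -0.07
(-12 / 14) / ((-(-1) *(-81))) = 2 / 189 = 0.01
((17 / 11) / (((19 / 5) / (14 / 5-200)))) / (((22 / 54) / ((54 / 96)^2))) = -62.29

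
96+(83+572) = 751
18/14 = 9/7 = 1.29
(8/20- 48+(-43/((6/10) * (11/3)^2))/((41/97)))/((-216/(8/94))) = 1493543/62955090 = 0.02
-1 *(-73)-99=-26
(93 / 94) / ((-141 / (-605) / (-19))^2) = 4096185775 / 622938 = 6575.59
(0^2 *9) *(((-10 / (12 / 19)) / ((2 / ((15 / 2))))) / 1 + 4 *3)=0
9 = 9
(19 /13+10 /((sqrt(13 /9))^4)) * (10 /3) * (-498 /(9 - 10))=1754620 /169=10382.37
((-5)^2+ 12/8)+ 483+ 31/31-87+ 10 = 867/2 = 433.50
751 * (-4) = -3004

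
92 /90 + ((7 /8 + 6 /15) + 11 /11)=3.30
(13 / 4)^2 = 10.56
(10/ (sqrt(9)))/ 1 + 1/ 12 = 41/ 12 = 3.42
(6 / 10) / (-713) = -3 / 3565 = -0.00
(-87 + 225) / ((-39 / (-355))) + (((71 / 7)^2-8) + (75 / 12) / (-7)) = 3440153 / 2548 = 1350.14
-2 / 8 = -1 / 4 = -0.25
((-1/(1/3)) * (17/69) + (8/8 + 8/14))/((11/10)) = 1340/1771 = 0.76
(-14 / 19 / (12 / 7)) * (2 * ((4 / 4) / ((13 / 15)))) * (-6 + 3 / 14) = 5.74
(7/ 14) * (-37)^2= 1369/ 2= 684.50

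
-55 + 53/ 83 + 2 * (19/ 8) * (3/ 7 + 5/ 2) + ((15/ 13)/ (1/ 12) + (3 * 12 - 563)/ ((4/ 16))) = -128981347/ 60424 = -2134.60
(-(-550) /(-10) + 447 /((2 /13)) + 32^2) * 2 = 7749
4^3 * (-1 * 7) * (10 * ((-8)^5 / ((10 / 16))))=234881024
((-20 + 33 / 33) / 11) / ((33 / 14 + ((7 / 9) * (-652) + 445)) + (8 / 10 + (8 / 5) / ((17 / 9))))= 40698 / 1369115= 0.03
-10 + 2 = -8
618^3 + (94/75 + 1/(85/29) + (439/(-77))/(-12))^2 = 4044312691197773569/17134810000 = 236029036.28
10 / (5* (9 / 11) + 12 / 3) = 110 / 89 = 1.24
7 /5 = 1.40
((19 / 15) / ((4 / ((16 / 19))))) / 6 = 2 / 45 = 0.04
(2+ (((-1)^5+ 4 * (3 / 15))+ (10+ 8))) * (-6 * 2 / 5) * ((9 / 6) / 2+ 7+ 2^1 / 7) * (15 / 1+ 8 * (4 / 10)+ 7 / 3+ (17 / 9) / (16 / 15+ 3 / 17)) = -93431151 / 11095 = -8421.01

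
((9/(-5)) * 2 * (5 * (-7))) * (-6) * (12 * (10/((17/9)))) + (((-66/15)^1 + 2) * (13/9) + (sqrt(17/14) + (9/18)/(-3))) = -24496253/510 + sqrt(238)/14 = -48030.77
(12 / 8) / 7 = 3 / 14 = 0.21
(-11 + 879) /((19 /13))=11284 /19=593.89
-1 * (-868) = 868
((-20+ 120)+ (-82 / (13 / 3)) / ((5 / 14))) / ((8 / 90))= 6876 / 13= 528.92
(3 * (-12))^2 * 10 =12960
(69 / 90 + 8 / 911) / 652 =21193 / 17819160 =0.00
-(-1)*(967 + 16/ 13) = 12587/ 13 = 968.23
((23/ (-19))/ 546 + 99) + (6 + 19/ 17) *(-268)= -1808.53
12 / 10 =1.20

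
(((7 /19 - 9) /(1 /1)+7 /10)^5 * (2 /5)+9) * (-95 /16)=74499.00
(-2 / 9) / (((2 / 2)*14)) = -1 / 63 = -0.02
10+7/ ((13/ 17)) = 249/ 13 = 19.15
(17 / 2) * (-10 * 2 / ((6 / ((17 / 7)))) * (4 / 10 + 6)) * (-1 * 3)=9248 / 7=1321.14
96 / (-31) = -96 / 31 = -3.10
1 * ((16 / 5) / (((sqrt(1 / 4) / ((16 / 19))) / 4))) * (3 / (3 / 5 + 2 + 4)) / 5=1.96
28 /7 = 4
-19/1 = -19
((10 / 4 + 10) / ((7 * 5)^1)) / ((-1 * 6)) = -5 / 84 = -0.06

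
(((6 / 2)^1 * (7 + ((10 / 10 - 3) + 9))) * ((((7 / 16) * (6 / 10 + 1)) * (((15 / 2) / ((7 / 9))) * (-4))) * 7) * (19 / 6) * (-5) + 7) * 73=9175516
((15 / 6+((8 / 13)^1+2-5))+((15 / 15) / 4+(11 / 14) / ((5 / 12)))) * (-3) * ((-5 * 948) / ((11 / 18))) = 52433406 / 1001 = 52381.02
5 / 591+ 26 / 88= 7903 / 26004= 0.30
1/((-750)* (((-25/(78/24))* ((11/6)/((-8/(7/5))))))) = -26/48125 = -0.00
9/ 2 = 4.50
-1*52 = -52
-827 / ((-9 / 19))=1745.89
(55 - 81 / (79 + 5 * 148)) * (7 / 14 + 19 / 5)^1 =107414 / 455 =236.07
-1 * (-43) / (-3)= -43 / 3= -14.33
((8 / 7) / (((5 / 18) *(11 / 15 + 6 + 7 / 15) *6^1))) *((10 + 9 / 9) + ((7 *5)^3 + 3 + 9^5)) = 203876 / 21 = 9708.38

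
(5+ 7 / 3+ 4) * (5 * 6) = 340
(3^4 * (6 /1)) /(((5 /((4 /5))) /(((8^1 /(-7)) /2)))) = -7776 /175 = -44.43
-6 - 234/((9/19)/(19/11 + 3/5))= -63562/55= -1155.67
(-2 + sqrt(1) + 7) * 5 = 30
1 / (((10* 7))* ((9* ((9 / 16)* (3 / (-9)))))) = -8 / 945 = -0.01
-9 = -9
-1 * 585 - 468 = -1053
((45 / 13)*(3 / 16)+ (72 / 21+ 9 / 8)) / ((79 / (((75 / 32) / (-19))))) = -0.01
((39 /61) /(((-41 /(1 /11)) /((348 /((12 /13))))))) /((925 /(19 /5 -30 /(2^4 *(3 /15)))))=3278769 /1017907000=0.00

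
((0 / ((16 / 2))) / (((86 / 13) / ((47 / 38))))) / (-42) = 0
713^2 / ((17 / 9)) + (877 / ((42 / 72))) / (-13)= 269020.88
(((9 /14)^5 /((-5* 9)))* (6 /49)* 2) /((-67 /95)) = 373977 /441419048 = 0.00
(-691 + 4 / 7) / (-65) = 4833 / 455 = 10.62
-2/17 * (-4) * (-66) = -528/17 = -31.06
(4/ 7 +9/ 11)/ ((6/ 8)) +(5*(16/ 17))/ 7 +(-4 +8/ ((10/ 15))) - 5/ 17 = 40177/ 3927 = 10.23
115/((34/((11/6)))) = 1265/204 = 6.20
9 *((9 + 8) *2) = 306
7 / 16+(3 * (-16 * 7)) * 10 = -53753 / 16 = -3359.56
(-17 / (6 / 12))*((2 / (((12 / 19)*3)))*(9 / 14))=-323 / 14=-23.07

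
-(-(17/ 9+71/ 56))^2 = -2531281/ 254016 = -9.97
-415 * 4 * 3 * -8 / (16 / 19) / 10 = 4731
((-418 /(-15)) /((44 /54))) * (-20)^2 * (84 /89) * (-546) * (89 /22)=-28519069.09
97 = 97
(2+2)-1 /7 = 27 /7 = 3.86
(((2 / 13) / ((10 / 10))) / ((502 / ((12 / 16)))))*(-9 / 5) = -27 / 65260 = -0.00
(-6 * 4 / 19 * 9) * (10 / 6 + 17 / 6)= -972 / 19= -51.16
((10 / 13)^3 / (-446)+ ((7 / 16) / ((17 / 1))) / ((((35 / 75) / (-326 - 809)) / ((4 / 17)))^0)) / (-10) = -3293517 / 1332612320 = -0.00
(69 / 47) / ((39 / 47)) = 23 / 13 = 1.77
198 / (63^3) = 22 / 27783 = 0.00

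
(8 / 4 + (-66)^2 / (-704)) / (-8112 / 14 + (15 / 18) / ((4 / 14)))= 1407 / 193708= 0.01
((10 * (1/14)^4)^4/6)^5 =95367431640625/363411940690896652650310714793910268632333035450156584625883757452920837947448029794533376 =0.00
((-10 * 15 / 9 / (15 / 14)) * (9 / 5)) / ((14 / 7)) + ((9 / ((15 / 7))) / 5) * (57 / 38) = -12.74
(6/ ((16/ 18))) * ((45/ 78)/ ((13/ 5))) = 2025/ 1352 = 1.50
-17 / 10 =-1.70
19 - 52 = -33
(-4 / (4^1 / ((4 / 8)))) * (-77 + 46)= 31 / 2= 15.50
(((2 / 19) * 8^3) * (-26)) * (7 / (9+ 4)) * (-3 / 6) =7168 / 19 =377.26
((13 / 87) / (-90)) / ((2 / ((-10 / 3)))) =13 / 4698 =0.00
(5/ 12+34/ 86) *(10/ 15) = 419/ 774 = 0.54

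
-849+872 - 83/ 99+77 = 9817/ 99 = 99.16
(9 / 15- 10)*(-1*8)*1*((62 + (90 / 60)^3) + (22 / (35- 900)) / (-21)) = 446522137 / 90825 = 4916.29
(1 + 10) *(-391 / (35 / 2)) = -8602 / 35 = -245.77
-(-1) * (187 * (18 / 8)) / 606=561 / 808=0.69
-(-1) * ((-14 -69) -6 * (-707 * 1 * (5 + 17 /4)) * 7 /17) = 16074.03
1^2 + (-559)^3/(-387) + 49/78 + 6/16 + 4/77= 32530670143/72072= 451363.50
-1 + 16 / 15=1 / 15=0.07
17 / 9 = 1.89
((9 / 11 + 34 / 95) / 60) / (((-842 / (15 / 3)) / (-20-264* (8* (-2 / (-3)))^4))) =1772128283 / 71271090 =24.86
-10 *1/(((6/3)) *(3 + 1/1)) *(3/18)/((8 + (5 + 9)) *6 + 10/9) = -15/9584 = -0.00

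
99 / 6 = 33 / 2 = 16.50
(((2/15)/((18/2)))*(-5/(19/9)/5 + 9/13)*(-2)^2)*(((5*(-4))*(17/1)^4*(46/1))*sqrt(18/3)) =-245885824*sqrt(6)/247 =-2438440.50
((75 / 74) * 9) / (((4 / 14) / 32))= 37800 / 37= 1021.62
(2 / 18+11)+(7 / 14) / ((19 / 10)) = 1945 / 171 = 11.37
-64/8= -8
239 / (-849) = -0.28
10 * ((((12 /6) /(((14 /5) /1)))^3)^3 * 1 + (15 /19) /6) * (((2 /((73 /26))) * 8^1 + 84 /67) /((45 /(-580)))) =-1814366563180400 /11250061034709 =-161.28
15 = 15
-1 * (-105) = 105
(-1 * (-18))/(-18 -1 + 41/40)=-720/719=-1.00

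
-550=-550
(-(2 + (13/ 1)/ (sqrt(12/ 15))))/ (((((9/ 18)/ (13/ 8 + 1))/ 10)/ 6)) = -5208.35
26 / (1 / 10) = 260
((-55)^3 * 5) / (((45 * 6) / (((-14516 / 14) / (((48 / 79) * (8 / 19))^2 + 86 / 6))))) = 221864.33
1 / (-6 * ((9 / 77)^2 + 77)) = -5929 / 2739684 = -0.00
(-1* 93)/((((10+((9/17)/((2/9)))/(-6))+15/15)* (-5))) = 6324/3605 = 1.75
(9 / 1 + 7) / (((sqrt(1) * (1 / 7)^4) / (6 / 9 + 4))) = 537824 / 3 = 179274.67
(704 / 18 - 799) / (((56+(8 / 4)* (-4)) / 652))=-1114757 / 108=-10321.82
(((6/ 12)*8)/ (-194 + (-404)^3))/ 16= -1/ 263757832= -0.00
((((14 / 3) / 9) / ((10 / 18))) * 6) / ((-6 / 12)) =-56 / 5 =-11.20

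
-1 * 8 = -8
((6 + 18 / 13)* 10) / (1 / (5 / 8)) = 600 / 13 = 46.15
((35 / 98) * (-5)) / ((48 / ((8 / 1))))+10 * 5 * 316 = 1327175 / 84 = 15799.70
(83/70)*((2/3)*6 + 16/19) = 3818/665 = 5.74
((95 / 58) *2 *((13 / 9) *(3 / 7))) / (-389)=-1235 / 236901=-0.01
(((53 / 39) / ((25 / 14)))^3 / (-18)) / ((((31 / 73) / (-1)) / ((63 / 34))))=52188236842 / 488454890625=0.11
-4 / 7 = -0.57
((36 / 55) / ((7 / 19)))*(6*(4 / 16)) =1026 / 385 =2.66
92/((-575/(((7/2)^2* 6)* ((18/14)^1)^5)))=-354294/8575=-41.32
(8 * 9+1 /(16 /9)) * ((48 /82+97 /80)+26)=105856497 /52480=2017.08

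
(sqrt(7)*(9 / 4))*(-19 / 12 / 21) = -19*sqrt(7) / 112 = -0.45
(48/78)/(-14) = -4/91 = -0.04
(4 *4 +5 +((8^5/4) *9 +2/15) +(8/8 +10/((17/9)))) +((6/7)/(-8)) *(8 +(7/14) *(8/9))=43883941/595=73754.52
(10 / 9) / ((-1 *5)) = -2 / 9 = -0.22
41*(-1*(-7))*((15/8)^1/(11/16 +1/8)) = 8610/13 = 662.31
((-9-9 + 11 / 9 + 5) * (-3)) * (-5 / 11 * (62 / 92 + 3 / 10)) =-11872 / 759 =-15.64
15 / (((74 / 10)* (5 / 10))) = 150 / 37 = 4.05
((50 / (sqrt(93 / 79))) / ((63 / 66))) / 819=1100 * sqrt(7347) / 1599507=0.06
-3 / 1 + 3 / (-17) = -54 / 17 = -3.18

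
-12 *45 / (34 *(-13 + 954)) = -270 / 15997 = -0.02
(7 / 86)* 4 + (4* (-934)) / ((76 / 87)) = -3493828 / 817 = -4276.41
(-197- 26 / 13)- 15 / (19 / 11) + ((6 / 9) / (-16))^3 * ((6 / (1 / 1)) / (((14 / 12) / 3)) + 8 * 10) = -95464805 / 459648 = -207.69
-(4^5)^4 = -1099511627776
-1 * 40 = -40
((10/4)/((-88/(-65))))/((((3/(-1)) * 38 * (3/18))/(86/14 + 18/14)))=-0.72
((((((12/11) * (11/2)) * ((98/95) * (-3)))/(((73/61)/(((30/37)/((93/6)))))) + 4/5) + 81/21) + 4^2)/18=368339689/334086690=1.10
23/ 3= 7.67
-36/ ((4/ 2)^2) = -9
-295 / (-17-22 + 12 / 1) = 295 / 27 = 10.93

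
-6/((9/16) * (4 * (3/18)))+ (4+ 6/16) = -93/8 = -11.62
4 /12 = 0.33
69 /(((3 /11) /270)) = 68310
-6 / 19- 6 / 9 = -56 / 57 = -0.98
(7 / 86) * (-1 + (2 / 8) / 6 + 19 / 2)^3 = 60305875 / 1188864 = 50.73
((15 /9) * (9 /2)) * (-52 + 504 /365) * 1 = -27714 /73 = -379.64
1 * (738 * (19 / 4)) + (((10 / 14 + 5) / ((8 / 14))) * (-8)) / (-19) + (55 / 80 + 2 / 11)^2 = 3510.47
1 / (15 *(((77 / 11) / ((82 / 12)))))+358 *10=3580.07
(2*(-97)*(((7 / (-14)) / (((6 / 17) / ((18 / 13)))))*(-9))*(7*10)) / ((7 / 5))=-2226150 / 13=-171242.31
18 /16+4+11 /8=13 /2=6.50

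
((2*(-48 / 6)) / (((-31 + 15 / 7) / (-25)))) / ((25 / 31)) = -1736 / 101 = -17.19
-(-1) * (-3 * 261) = -783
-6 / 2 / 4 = -3 / 4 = -0.75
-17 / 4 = -4.25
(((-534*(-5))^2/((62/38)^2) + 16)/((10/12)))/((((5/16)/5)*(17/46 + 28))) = 130629760768/72075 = 1812414.30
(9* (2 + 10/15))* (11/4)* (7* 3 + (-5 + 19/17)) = 19206/17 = 1129.76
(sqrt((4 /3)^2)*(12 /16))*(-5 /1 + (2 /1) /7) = -33 /7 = -4.71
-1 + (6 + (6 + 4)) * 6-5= 90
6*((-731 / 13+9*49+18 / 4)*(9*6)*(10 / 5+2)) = 6558408 / 13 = 504492.92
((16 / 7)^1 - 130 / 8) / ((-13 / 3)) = 1173 / 364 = 3.22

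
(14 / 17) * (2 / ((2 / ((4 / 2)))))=28 / 17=1.65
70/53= 1.32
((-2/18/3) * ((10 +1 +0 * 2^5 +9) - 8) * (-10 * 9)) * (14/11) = 50.91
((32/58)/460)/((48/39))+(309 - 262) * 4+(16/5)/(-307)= 769892743/4095380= 187.99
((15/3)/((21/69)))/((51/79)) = 9085/357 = 25.45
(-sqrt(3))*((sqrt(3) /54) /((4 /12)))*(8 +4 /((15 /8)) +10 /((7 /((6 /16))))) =-4481 /2520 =-1.78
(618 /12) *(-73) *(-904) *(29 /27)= 98559052 /27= 3650335.26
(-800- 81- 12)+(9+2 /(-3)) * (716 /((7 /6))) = 29549 /7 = 4221.29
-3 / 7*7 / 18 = -1 / 6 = -0.17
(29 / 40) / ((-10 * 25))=-29 / 10000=-0.00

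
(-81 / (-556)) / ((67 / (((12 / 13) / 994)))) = 243 / 120342586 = 0.00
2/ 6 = 1/ 3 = 0.33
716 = 716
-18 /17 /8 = -9 /68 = -0.13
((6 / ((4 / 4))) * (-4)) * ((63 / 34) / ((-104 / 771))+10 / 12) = 136879 / 442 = 309.68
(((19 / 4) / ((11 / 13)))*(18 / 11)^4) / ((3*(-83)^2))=2160756 / 1109480339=0.00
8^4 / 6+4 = 2060 / 3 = 686.67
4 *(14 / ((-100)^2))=7 / 1250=0.01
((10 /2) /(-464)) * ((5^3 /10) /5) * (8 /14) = -25 /1624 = -0.02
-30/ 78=-5/ 13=-0.38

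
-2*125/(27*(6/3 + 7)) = -250/243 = -1.03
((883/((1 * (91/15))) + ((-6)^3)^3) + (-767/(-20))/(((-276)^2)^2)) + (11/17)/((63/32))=-10077550.12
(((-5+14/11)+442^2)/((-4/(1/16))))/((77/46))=-49426149/27104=-1823.57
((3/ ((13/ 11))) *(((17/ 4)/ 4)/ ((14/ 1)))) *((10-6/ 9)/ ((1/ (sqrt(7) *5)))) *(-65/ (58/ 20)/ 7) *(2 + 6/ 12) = -116875 *sqrt(7)/ 1624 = -190.41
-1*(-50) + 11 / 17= 861 / 17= 50.65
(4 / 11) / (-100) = -1 / 275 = -0.00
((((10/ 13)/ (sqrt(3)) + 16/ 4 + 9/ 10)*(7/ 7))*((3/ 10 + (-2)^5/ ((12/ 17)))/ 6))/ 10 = -66199/ 18000- 1351*sqrt(3)/ 7020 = -4.01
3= 3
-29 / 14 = -2.07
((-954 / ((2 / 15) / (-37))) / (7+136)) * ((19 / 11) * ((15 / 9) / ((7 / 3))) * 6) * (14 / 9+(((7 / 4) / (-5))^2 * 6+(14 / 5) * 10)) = 415113.34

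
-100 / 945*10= -200 / 189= -1.06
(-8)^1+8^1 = 0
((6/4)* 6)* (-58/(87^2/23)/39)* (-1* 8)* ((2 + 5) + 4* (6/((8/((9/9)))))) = 3680/1131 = 3.25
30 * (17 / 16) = 255 / 8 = 31.88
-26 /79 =-0.33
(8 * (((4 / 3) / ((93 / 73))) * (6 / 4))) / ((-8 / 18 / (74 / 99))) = -21608 / 1023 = -21.12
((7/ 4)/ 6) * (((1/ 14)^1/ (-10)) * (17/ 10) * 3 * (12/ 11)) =-51/ 4400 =-0.01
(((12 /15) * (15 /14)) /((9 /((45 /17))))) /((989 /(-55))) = -1650 /117691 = -0.01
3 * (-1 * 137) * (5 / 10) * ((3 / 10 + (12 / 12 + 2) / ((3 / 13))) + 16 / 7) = -448401 / 140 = -3202.86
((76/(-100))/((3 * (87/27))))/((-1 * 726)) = 19/175450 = 0.00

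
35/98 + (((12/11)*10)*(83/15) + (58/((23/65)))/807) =174144491/2858394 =60.92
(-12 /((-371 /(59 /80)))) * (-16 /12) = -59 /1855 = -0.03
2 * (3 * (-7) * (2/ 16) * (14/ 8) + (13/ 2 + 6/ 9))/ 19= 13/ 48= 0.27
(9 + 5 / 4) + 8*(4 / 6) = 187 / 12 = 15.58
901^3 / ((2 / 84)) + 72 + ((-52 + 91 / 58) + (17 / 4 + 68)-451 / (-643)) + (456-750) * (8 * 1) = 2291356128311005 / 74588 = 30720171184.52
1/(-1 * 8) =-1/8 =-0.12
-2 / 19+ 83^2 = 130889 / 19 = 6888.89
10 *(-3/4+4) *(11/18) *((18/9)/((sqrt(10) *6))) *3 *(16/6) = 143 *sqrt(10)/27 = 16.75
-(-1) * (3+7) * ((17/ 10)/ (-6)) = -17/ 6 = -2.83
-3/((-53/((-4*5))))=-60/53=-1.13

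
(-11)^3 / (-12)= 1331 / 12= 110.92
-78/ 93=-26/ 31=-0.84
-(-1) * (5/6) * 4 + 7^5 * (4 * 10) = 2016850/3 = 672283.33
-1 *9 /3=-3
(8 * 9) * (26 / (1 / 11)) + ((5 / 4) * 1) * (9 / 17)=1400301 / 68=20592.66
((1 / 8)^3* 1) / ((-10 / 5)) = -1 / 1024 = -0.00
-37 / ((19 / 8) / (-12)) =3552 / 19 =186.95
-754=-754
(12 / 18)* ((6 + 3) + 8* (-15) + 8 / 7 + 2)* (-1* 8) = 12080 / 21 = 575.24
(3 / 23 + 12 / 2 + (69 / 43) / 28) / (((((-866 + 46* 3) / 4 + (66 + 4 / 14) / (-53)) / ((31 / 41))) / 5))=-156405385 / 1225228584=-0.13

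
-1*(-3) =3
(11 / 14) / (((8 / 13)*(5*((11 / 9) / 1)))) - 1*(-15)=8517 / 560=15.21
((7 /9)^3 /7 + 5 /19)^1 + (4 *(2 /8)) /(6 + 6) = 0.41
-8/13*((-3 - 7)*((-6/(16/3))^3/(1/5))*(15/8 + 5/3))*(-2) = 516375/1664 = 310.32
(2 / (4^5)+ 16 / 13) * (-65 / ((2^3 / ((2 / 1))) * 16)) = -41025 / 32768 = -1.25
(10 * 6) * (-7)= -420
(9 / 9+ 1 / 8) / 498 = 3 / 1328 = 0.00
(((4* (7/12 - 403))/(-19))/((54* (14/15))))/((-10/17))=-82093/28728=-2.86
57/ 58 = 0.98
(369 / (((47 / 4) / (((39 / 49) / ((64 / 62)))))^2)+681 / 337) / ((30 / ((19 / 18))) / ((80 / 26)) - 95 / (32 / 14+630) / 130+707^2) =225709690910780739 / 31255249489309964000176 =0.00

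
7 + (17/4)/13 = 381/52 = 7.33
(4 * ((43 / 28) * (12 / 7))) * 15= 7740 / 49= 157.96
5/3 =1.67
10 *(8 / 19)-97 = -1763 / 19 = -92.79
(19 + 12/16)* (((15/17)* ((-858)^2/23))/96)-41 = 72183203/12512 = 5769.12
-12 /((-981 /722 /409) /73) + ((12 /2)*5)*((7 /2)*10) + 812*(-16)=82321982 /327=251749.18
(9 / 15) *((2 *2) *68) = 816 / 5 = 163.20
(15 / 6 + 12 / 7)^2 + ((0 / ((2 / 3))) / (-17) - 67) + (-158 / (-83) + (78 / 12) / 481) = -28484271 / 601916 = -47.32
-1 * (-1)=1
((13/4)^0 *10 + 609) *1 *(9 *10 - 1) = 55091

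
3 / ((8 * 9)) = 1 / 24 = 0.04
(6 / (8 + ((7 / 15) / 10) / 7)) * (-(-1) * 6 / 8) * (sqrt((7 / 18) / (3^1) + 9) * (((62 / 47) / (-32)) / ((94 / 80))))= -11625 * sqrt(2958) / 10612036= -0.06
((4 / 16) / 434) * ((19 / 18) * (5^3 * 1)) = 2375 / 31248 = 0.08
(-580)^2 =336400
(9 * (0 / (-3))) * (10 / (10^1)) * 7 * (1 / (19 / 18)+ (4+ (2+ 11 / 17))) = 0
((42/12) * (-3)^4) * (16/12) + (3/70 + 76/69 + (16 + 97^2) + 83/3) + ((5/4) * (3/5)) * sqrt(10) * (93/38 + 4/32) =1173 * sqrt(10)/608 + 47487647/4830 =9837.91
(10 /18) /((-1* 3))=-5 /27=-0.19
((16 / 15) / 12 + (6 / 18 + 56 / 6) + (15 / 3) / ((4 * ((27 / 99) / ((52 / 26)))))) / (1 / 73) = 124319 / 90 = 1381.32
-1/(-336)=1/336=0.00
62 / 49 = 1.27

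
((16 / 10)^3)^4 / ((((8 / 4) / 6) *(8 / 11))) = 283467841536 / 244140625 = 1161.08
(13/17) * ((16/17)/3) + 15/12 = 5167/3468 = 1.49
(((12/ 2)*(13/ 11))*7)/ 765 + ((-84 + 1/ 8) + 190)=2382901/ 22440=106.19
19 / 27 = 0.70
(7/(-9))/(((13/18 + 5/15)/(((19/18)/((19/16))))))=-112/171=-0.65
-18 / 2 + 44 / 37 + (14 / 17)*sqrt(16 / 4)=-3877 / 629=-6.16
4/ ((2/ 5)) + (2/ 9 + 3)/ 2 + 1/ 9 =211/ 18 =11.72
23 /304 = 0.08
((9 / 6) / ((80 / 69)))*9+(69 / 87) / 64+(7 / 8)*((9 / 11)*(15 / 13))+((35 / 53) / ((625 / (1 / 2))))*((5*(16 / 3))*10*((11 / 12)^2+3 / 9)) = 24017586841 / 1898994240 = 12.65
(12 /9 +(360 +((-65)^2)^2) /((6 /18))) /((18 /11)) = 1767247559 /54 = 32726806.65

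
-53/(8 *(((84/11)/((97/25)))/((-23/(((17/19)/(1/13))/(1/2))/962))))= 24712787/7143427200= 0.00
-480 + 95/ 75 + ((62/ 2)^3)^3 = 26439622160192.27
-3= -3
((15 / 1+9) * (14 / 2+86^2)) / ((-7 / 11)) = -1954392 / 7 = -279198.86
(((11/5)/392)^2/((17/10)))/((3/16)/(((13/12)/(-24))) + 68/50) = -7865/1185978752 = -0.00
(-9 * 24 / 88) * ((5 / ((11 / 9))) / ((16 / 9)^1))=-10935 / 1936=-5.65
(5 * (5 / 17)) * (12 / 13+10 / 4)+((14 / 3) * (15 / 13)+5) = 6815 / 442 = 15.42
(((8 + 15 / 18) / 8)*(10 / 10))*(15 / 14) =265 / 224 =1.18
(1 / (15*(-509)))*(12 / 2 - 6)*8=0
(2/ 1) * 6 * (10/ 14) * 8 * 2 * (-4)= -3840/ 7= -548.57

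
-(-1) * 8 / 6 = 4 / 3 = 1.33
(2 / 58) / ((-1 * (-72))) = 0.00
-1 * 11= -11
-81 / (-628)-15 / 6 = -1489 / 628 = -2.37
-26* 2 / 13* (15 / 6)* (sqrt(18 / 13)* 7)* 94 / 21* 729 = -685260* sqrt(26) / 13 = -268781.09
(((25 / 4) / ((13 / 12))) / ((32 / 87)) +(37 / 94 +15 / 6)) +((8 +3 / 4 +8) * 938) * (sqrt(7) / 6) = 363251 / 19552 +31423 * sqrt(7) / 12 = 6946.70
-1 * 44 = -44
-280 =-280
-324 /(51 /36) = -3888 /17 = -228.71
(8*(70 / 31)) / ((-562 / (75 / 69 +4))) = -32760 / 200353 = -0.16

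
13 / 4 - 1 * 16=-51 / 4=-12.75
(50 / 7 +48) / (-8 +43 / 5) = 1930 / 21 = 91.90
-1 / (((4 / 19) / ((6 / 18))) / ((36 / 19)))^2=-9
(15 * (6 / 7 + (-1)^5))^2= 225 / 49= 4.59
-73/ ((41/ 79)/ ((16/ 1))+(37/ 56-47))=645904/ 409723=1.58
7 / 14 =1 / 2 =0.50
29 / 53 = 0.55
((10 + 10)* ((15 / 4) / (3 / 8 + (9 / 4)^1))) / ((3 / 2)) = 400 / 21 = 19.05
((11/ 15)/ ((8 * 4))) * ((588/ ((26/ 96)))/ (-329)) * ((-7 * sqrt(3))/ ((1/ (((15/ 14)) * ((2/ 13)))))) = 1386 * sqrt(3)/ 7943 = 0.30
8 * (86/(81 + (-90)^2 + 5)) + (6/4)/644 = 455351/5271784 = 0.09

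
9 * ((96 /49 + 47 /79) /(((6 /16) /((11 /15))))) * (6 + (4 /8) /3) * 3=16096036 /19355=831.62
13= 13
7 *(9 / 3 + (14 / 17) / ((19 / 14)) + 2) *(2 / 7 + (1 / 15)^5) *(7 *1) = 19253282489 / 245278125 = 78.50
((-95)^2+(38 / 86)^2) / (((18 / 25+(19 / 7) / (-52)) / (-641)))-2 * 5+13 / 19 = -1849468788873421 / 213491087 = -8662978.93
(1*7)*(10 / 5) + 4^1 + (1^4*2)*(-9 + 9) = 18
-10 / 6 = -1.67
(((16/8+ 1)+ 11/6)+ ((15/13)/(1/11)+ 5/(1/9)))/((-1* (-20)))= 4877/1560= 3.13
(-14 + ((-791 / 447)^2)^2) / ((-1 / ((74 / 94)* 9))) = 29.72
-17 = -17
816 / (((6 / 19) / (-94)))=-242896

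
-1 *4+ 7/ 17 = -61/ 17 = -3.59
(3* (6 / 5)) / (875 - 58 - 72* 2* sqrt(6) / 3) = 864* sqrt(6) / 3268325 + 14706 / 3268325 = 0.01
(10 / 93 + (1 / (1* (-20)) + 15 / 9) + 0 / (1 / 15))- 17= -9471 / 620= -15.28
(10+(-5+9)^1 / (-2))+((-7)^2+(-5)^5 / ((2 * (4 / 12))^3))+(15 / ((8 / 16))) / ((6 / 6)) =-83679 / 8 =-10459.88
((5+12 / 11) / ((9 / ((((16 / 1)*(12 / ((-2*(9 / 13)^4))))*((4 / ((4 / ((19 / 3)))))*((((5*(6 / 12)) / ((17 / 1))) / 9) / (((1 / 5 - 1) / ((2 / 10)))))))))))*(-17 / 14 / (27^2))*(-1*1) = 363581530 / 29831377653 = 0.01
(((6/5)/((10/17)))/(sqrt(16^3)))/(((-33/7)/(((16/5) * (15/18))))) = -119/6600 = -0.02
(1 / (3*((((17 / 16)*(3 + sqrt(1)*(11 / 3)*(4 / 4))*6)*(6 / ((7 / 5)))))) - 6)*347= -7961221 / 3825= -2081.36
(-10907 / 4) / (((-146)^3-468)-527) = 10907 / 12452524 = 0.00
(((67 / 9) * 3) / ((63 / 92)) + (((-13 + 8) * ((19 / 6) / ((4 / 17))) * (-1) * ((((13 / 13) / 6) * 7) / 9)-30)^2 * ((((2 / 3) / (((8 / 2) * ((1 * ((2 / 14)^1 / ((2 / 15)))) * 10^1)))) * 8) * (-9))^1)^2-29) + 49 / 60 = 257090.25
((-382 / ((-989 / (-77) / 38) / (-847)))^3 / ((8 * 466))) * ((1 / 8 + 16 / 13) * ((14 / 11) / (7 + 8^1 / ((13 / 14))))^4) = 14077156526.32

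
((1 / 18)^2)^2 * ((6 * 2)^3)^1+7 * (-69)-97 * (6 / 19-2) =-319.62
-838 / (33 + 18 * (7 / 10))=-2095 / 114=-18.38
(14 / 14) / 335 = 0.00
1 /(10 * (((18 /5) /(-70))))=-35 /18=-1.94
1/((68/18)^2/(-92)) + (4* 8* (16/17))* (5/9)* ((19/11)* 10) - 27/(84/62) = 105198613/400554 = 262.63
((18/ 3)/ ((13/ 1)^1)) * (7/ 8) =21/ 52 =0.40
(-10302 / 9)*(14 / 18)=-24038 / 27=-890.30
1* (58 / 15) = 58 / 15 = 3.87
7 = 7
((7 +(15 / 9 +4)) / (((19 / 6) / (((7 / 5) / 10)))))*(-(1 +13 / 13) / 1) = -28 / 25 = -1.12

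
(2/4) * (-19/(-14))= 0.68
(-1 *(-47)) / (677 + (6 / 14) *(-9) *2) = 329 / 4685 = 0.07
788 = 788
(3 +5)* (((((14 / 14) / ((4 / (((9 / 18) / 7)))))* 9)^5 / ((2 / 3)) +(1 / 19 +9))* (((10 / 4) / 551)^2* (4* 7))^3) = 2960235886515625 / 213426930160936843108352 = 0.00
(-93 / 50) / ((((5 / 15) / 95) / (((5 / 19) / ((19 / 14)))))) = -1953 / 19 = -102.79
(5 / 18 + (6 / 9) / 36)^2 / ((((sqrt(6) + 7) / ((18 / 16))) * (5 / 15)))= 56 / 1161 - 8 * sqrt(6) / 1161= 0.03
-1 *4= -4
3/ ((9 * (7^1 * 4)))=1/ 84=0.01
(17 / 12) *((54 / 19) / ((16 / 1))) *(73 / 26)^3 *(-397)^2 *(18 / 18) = 9380824794009 / 10686208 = 877844.11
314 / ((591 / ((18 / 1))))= 1884 / 197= 9.56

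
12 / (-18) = -2 / 3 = -0.67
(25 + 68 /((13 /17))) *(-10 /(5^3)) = -2962 /325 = -9.11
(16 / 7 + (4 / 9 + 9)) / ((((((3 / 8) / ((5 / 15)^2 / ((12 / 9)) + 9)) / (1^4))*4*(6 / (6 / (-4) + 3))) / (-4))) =-80551 / 1134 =-71.03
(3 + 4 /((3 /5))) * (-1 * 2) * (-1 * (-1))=-58 /3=-19.33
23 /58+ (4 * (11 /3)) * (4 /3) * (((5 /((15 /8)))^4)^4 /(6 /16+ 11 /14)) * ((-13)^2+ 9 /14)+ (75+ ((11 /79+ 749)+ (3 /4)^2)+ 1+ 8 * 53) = 3450254742753696504782671 /184616710782192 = 18688745607.78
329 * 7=2303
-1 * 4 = -4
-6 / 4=-3 / 2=-1.50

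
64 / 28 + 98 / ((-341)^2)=1861182 / 813967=2.29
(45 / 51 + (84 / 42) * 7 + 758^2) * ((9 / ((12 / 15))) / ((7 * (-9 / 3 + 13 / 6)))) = -263731707 / 238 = -1108116.42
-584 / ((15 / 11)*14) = -3212 / 105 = -30.59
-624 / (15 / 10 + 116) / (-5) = 1248 / 1175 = 1.06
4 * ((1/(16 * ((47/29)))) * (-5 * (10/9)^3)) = -36250/34263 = -1.06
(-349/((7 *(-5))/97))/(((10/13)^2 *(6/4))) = 5721157/5250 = 1089.74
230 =230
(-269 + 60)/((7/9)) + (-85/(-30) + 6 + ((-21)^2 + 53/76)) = 181.82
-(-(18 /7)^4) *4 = 174.89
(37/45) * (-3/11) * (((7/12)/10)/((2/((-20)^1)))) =0.13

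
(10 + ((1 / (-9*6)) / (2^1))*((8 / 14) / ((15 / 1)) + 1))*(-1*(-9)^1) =113291 / 1260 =89.91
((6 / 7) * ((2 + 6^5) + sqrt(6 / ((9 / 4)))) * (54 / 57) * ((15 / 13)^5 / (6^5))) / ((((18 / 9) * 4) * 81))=3125 * sqrt(6) / 14222007072 + 12153125 / 4740669024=0.00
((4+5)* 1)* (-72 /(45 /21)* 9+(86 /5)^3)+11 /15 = 43075.17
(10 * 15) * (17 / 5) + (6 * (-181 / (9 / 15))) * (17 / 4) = -7182.50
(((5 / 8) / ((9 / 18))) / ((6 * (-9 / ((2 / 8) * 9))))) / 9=-5 / 864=-0.01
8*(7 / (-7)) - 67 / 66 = -595 / 66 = -9.02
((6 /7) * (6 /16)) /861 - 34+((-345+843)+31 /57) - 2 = 211869311 /458052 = 462.54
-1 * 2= -2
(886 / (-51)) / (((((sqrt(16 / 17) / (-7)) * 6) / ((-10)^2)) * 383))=77525 * sqrt(17) / 58599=5.45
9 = 9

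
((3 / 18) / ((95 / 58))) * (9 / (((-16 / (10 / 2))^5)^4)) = 1659393310546875 / 22969590572677954319417344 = 0.00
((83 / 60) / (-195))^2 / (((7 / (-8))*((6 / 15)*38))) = -6889 / 1820637000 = -0.00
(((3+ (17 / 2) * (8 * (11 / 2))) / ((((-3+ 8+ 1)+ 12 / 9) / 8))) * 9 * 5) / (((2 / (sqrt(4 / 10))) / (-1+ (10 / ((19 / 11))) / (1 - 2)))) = -2626182 * sqrt(10) / 209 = -39735.49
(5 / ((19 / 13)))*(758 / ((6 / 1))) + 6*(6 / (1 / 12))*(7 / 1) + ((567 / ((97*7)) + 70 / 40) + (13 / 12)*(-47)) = 12561377 / 3686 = 3407.86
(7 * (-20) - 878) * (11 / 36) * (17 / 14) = -377.71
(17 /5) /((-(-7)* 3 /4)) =0.65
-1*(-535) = 535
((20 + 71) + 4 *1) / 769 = 95 / 769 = 0.12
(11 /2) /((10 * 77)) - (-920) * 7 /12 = 225403 /420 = 536.67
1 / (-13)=-1 / 13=-0.08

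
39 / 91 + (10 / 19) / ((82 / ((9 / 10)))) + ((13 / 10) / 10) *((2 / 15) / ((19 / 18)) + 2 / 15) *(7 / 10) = 18730079 / 40897500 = 0.46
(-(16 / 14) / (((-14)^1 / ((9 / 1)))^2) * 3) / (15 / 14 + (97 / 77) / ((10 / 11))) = -1215 / 2107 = -0.58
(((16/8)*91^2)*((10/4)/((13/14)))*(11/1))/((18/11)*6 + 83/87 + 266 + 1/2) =72215220/40823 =1768.98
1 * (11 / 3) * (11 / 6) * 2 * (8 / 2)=484 / 9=53.78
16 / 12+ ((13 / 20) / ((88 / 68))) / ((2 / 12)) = 2869 / 660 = 4.35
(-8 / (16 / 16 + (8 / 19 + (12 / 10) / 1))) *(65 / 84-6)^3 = 8037429305 / 18447912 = 435.68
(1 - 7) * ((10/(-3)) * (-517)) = -10340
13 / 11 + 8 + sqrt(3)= sqrt(3) + 101 / 11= 10.91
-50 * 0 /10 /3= 0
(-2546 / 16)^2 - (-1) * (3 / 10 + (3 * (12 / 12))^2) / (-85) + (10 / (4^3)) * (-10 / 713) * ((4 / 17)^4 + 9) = 2412569406807181 / 95280756800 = 25320.64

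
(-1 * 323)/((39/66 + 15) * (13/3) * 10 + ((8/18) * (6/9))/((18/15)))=-287793/602185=-0.48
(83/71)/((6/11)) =913/426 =2.14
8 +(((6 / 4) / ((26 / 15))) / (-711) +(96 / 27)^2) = 6868171 / 332748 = 20.64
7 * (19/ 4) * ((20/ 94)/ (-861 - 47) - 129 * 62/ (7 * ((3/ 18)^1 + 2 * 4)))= -19455423521/ 4182248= -4651.91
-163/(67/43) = -7009/67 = -104.61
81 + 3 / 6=163 / 2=81.50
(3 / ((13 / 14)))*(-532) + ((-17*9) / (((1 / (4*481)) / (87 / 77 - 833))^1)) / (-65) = -18864306528 / 5005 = -3769092.21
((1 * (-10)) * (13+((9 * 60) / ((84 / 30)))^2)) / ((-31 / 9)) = 164082330 / 1519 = 108019.97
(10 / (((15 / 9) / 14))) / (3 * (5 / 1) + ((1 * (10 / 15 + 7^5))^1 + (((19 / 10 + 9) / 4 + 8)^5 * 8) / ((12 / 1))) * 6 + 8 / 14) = 15052800000 / 119789275912043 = 0.00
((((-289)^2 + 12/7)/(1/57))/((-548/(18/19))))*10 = -78928965/959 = -82303.40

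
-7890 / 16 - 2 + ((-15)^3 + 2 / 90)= -1393237 / 360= -3870.10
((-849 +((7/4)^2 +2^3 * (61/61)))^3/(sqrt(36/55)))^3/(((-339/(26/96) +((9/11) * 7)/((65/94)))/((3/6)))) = 2264889102193112542563341024753395309425 * sqrt(55)/108611957614968832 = 154650256767023614328968.10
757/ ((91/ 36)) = 27252/ 91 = 299.47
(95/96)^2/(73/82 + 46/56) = 518035/905472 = 0.57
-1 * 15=-15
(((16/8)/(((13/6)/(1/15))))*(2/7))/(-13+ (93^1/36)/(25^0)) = -96/56875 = -0.00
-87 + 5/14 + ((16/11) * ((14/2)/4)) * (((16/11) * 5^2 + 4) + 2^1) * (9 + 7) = 2775979/1694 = 1638.71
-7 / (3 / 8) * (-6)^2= -672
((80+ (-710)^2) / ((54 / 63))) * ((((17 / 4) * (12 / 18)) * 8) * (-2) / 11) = -26665520 / 11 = -2424138.18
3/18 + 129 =775/6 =129.17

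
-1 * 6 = -6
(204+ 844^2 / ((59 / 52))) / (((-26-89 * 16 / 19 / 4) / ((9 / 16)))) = -1584037467 / 200600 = -7896.50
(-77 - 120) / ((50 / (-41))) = 161.54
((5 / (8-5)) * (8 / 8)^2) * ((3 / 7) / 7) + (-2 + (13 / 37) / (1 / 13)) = 4840 / 1813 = 2.67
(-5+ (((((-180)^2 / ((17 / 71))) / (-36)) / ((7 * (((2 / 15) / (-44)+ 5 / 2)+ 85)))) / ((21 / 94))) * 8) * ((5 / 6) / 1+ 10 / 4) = -27030341050 / 36078063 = -749.22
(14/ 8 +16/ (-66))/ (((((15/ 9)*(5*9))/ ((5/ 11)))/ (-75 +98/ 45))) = -652123/ 980100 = -0.67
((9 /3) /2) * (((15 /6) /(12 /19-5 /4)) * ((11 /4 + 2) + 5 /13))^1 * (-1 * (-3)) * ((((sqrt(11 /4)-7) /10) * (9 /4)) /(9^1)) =319599 /19552-45657 * sqrt(11) /39104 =12.47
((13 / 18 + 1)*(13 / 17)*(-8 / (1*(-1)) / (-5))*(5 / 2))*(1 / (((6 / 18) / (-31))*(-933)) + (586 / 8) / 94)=-41419937 / 8945604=-4.63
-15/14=-1.07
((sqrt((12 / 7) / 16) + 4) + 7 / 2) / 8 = sqrt(21) / 112 + 15 / 16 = 0.98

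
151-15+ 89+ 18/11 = 2493/11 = 226.64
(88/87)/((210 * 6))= 22/27405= 0.00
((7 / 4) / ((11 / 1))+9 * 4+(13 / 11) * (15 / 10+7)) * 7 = 14231 / 44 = 323.43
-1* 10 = -10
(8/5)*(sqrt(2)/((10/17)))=3.85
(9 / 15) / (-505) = -3 / 2525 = -0.00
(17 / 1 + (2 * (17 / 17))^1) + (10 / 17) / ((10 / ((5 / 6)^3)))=19.03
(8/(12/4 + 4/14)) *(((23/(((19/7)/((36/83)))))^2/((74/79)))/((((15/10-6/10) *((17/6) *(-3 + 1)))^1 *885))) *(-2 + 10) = -5743696896/92292422119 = -0.06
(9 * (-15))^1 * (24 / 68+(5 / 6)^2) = -9615 / 68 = -141.40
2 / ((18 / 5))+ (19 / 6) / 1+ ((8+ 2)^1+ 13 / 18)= 130 / 9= 14.44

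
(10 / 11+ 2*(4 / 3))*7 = 826 / 33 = 25.03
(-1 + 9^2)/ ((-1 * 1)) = -80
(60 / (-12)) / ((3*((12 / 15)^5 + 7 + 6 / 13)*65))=-3125 / 949311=-0.00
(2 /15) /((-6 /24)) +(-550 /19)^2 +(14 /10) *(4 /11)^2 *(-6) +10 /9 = 1646064878 /1965645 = 837.42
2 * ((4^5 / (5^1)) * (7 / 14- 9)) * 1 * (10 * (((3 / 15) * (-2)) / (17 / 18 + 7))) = 1752.97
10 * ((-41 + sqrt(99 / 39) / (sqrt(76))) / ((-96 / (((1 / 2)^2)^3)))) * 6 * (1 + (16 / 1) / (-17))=205 / 8704 - 5 * sqrt(8151) / 4299776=0.02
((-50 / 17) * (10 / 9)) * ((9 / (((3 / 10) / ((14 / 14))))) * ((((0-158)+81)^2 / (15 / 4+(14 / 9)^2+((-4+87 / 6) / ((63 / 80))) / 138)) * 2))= -3005640000 / 16201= -185521.88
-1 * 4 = -4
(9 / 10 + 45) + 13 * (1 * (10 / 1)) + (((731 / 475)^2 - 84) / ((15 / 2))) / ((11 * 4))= 6539218118 / 37228125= 175.65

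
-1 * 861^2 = -741321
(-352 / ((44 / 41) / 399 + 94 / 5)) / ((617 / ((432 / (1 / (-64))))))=838.88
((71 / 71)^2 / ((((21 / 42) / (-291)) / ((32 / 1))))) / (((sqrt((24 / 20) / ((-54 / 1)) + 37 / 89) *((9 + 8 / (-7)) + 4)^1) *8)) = -12222 *sqrt(175330) / 16351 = -312.99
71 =71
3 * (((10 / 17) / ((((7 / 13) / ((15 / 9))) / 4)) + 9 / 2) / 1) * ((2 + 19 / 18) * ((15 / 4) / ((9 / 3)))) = 2313575 / 17136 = 135.01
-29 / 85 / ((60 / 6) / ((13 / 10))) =-377 / 8500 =-0.04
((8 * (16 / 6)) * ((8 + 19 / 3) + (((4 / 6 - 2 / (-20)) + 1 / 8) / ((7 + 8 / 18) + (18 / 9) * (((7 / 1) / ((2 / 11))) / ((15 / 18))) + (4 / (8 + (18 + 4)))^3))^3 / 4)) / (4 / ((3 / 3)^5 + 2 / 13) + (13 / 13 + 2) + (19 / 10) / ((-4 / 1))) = 16849708597114095315965 / 330167341864946022636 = 51.03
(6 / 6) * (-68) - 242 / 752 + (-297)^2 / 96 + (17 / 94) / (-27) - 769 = 3310171 / 40608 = 81.52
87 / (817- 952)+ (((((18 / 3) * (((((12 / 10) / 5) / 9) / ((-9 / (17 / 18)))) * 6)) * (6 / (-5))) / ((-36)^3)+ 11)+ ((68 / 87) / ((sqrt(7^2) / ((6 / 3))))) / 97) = 1338158772053 / 129192651000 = 10.36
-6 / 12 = -1 / 2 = -0.50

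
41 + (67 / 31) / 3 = 3880 / 93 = 41.72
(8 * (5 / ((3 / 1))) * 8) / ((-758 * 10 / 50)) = -800 / 1137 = -0.70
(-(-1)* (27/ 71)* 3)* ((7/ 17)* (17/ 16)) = 567/ 1136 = 0.50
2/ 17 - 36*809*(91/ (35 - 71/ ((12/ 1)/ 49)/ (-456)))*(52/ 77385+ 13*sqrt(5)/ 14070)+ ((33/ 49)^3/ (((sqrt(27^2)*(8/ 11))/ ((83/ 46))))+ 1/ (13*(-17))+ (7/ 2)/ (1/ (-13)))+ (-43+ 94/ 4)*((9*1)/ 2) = -179825002565466976441/ 982200540601520240 - 4488823872*sqrt(5)/ 65324665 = -336.74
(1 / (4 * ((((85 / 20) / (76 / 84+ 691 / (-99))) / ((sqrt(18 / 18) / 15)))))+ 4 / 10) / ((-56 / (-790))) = 1312901 / 247401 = 5.31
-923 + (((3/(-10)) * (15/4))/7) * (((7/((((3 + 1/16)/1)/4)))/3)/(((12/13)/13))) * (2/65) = -226187/245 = -923.21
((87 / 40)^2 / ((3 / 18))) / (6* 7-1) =22707 / 32800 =0.69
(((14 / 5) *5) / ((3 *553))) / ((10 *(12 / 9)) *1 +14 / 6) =2 / 3713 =0.00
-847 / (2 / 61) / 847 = -61 / 2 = -30.50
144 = 144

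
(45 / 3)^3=3375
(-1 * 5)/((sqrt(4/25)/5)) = -62.50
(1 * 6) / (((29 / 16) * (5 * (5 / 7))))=672 / 725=0.93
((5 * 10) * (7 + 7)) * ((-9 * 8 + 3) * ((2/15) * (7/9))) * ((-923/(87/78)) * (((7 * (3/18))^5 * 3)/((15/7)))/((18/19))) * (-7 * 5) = -1057983402908705/2283228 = -463371771.42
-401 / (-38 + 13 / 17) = 6817 / 633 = 10.77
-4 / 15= -0.27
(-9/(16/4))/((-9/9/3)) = 27/4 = 6.75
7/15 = 0.47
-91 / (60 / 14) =-637 / 30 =-21.23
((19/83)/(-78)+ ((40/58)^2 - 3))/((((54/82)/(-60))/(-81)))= -16925145630/907439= -18651.55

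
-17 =-17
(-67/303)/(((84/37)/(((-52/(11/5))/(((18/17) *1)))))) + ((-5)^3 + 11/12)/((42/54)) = -396511207/2519748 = -157.36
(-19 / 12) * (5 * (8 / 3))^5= -486400000 / 729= -667215.36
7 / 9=0.78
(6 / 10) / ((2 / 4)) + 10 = 56 / 5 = 11.20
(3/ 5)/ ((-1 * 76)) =-3/ 380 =-0.01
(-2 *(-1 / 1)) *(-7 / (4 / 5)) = -35 / 2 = -17.50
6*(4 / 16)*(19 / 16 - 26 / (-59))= 4611 / 1888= 2.44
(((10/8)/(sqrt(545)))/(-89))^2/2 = 5/27628448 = 0.00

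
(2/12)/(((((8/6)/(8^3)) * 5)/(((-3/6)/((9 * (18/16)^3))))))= -16384/32805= -0.50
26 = 26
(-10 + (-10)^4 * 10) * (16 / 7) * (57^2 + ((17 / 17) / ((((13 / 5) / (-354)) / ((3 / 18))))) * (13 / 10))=5150684880 / 7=735812125.71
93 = 93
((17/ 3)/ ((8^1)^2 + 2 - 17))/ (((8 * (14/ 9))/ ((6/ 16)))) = 153/ 43904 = 0.00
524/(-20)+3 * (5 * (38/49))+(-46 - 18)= -19249/245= -78.57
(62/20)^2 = 961/100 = 9.61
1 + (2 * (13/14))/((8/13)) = 225/56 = 4.02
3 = 3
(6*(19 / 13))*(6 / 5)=684 / 65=10.52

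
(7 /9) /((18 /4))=14 /81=0.17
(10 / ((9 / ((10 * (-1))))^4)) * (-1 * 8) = -800000 / 6561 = -121.93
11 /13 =0.85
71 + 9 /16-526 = -7271 /16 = -454.44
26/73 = 0.36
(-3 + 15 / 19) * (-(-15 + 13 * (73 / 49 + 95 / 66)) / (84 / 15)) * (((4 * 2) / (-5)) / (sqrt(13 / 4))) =-298556 * sqrt(13) / 133133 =-8.09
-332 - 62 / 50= -8331 / 25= -333.24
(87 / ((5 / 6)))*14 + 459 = 1920.60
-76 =-76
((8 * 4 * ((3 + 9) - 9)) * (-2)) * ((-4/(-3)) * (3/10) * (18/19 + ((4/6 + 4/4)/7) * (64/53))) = -3342592/35245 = -94.84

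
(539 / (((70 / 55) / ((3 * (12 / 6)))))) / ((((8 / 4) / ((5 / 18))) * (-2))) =-4235 / 24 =-176.46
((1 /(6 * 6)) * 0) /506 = 0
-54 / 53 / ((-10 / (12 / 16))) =81 / 1060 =0.08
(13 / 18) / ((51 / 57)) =0.81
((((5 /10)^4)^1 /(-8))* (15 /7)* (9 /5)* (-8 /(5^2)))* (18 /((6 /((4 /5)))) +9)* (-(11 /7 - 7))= 29241 /49000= 0.60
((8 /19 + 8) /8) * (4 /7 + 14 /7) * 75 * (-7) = -27000 /19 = -1421.05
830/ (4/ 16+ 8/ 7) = 23240/ 39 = 595.90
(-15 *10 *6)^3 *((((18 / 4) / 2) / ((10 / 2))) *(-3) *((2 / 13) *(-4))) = -7873200000 / 13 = -605630769.23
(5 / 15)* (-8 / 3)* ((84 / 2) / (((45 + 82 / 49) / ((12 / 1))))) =-21952 / 2287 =-9.60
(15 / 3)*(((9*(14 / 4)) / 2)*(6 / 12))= 315 / 8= 39.38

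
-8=-8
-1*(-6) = 6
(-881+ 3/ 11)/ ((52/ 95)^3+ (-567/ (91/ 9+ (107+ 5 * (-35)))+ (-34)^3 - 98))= 618222247000/ 27651052814561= 0.02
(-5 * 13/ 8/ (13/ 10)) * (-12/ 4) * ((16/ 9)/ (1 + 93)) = 50/ 141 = 0.35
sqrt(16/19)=4*sqrt(19)/19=0.92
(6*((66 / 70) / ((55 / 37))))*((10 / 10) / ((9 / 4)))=296 / 175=1.69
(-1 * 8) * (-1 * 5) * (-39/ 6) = -260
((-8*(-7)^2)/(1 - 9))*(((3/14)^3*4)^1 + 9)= 6201/14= 442.93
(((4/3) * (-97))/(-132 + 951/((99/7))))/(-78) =-2134/83343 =-0.03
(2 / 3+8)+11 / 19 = 527 / 57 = 9.25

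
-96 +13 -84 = -167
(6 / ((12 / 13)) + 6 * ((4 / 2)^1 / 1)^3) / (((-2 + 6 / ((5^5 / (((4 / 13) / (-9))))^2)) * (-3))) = 9.08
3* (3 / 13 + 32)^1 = 1257 / 13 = 96.69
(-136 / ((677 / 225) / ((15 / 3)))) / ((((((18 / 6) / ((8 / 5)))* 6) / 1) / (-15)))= 204000 / 677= 301.33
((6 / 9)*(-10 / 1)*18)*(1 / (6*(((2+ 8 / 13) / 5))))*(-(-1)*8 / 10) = -520 / 17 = -30.59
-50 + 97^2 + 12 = 9371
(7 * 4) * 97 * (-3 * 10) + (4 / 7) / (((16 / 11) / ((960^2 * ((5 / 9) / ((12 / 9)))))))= 485640 / 7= 69377.14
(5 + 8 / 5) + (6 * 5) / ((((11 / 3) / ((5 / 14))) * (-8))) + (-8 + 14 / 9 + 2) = 49627 / 27720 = 1.79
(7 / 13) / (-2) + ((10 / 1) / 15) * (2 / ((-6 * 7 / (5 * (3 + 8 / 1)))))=-3301 / 1638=-2.02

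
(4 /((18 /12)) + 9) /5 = 7 /3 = 2.33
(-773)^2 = 597529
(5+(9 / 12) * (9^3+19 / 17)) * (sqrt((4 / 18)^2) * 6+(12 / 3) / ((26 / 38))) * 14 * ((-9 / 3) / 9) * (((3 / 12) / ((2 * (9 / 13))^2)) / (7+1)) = -14959945 / 49572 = -301.78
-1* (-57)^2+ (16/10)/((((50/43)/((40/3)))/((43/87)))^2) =-27228034597/8515125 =-3197.61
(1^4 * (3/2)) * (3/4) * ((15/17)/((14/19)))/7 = 2565/13328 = 0.19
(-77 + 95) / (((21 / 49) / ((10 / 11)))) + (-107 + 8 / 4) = -735 / 11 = -66.82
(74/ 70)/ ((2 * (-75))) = -37/ 5250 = -0.01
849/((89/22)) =18678/89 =209.87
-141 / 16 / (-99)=47 / 528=0.09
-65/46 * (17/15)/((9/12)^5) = -113152/16767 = -6.75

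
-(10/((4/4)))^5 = -100000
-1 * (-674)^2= -454276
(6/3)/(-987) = -2/987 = -0.00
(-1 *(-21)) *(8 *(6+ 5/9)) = 3304/3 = 1101.33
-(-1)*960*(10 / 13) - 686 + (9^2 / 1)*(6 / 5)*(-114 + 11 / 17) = -12116816 / 1105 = -10965.44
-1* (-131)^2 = -17161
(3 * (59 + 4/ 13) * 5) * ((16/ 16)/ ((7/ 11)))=127215/ 91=1397.97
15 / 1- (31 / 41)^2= 24254 / 1681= 14.43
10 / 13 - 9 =-107 / 13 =-8.23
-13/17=-0.76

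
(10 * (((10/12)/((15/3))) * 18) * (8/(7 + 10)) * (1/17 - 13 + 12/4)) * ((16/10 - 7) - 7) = 502944/289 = 1740.29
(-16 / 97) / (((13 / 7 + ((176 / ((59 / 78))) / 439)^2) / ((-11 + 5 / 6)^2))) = -69895749322588 / 8765277319773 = -7.97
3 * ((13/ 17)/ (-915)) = -13/ 5185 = -0.00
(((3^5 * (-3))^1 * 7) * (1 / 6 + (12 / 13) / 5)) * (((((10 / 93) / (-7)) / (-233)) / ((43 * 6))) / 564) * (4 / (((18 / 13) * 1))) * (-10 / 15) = 137 / 87586098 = 0.00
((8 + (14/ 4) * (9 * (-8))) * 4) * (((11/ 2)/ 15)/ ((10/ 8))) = -21472/ 75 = -286.29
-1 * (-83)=83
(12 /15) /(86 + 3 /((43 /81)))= 172 /19705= 0.01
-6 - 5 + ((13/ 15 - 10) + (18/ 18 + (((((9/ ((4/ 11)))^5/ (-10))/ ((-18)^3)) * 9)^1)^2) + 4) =41352327927897563/ 20132659200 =2053992.35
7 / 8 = 0.88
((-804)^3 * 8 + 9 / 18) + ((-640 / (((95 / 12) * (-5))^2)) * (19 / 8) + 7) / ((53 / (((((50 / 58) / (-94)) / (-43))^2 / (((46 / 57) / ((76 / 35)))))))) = -4157747711.50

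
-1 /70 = -0.01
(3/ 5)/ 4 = 3/ 20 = 0.15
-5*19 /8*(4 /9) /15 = -19 /54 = -0.35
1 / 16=0.06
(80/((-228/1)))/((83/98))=-1960/4731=-0.41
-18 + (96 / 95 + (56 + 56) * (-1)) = -12254 / 95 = -128.99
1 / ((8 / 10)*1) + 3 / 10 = 1.55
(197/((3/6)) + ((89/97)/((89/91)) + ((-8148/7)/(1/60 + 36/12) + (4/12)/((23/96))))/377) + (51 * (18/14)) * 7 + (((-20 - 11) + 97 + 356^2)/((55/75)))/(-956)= 18524114719871/27602097094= 671.11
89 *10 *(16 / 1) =14240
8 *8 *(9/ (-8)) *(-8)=576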